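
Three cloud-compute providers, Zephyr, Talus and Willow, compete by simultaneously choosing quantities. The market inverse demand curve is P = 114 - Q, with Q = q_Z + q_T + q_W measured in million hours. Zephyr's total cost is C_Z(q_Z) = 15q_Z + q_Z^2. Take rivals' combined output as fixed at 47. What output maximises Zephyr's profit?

13

With rivals' combined output fixed at 47, Zephyr's profit is π_Z = (114 - 47 - q_Z)q_Z - (15q_Z + q_Z²) = (67 - q_Z)q_Z - (15q_Z + q_Z²).
∂π_Z/∂q_Z = 52 - 4q_Z = 0, so q_Z = 13.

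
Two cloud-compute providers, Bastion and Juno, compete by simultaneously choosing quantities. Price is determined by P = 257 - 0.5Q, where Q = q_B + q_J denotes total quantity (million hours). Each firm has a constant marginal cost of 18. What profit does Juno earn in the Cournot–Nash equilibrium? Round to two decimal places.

12693.56

Each firm earns π_i = (257 - 0.5Q)q_i - 18q_i.
Setting ∂π_i/∂q_i = 0 with rivals' quantities fixed: 239 - q_i - (1/2)q_j = 0.
By symmetry each firm produces the same amount; substituting q_j = q_i yields q_i = 239/(3/2) = 478/3.
Price P = 257 - (1/2)·(956/3) = 293/3.
Juno's profit: (293/3 - 18)·(478/3) = 12693.5556.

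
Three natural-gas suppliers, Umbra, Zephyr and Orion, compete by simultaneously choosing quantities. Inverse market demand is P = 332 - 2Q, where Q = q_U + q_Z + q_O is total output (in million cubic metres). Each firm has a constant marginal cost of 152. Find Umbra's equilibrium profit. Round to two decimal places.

Each firm earns π_i = (332 - 2Q)q_i - 152q_i.
Setting ∂π_i/∂q_i = 0 with rivals' quantities fixed: 180 - 4q_i - 2·Σ_{j≠i} q_j = 0.
By symmetry each firm produces the same amount; substituting Σ_{j≠i} q_j = 2q_i yields q_i = 180/8 = 45/2.
Price P = 332 - 2·(135/2) = 197.
Umbra's profit: (197 - 152)·(45/2) = 1012.5000.

1012.50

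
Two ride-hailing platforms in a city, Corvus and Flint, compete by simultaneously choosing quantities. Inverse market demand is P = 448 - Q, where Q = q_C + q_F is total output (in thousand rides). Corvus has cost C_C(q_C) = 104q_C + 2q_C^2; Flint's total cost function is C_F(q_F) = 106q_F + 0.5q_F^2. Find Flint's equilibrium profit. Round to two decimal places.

Corvus's profit: π_C = (448 - Q)q_C - (104q_C + 2q_C²). Setting ∂π_C/∂q_C = 0: 344 - 6q_C - (q_F) = 0.
Flint's profit: π_F = (448 - Q)q_F - (106q_F + (1/2)q_F²). Setting ∂π_F/∂q_F = 0: 342 - 3q_F - (q_C) = 0.
So q_C = (344 - q_F)/6 and q_F = (342 - q_C)/3.
Solving the pair: q_C = 690/17, q_F = 1708/17.
Price P = 448 - 141.0588 = 306.9412.
Flint's profit: 306.9412·(1708/17) - 106·(1708/17) - (1/2)(1708/17)² = 15141.5087.

15141.51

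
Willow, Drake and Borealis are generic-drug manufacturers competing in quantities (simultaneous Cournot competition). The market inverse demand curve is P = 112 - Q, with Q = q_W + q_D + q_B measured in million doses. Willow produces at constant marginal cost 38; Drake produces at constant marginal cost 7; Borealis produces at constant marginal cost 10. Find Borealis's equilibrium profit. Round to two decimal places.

Willow's profit: π_W = (112 - Q)q_W - (38q_W). Setting ∂π_W/∂q_W = 0: 74 - 2q_W - (q_D + q_B) = 0.
Drake's first-order condition: 105 - 2q_D - (q_W + q_B) = 0.
Borealis's profit: π_B = (112 - Q)q_B - (10q_B). Setting ∂π_B/∂q_B = 0: 102 - 2q_B - (q_W + q_D) = 0.
Summing all 3 equations gives 281 − 4Q = 0, hence Q = 281/4.
Back-substituting: q_W = (74 − 281/4) = 15/4, q_D = (105 − 281/4) = 139/4, q_B = (102 − 281/4) = 127/4.
Price P = 112 - 281/4 = 167/4.
Borealis's profit: (167/4 - 10)·(127/4) = 1008.0625.

1008.06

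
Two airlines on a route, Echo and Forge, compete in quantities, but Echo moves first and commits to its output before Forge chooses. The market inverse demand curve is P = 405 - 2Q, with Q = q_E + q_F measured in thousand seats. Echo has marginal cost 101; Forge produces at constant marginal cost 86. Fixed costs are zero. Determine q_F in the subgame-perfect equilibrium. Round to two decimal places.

43.63

The follower Forge best-responds to any q_E: π_F = (405 - 2Q)q_F - 86q_F.
∂π_F/∂q_F = 319 - 2q_E - 4q_F = 0 gives the reaction function q_F = (319 - 2q_E)/4.
Echo substitutes q_F(q_E) into its own profit: π_E = q_E(405 - 2q_E - (319 - 2q_E)/2) - 101q_E = (491/2 - q_E)q_E - 101q_E.
The leader's first-order condition 289/2 - 2q_E = 0 yields q_E = 289/4.
Then q_F = (319 - 2·(289/4))/4 = 349/8.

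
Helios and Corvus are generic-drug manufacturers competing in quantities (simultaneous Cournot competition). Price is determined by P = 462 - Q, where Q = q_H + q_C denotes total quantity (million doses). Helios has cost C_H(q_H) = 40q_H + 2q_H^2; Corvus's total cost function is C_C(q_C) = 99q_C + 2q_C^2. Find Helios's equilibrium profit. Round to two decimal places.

11521.37

Helios's profit: π_H = (462 - Q)q_H - (40q_H + 2q_H²). Setting ∂π_H/∂q_H = 0: 422 - 6q_H - (q_C) = 0.
Corvus's first-order condition: 363 - 6q_C - (q_H) = 0.
Best responses: q_H = (422 - q_C)/6, q_C = (363 - q_H)/6.
Solving the pair: q_H = 61.9714, q_C = 1756/35.
Price P = 462 - 785/7 = 349.8571.
Helios's profit: 349.8571·61.9714 - 40·61.9714 - 2·61.9714² = 11521.3739.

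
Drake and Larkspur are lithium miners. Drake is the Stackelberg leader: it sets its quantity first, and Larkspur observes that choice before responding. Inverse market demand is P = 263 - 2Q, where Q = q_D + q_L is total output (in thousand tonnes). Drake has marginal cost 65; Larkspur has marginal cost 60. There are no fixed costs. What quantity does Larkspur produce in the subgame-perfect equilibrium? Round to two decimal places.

The follower Larkspur best-responds to any q_D: π_L = (263 - 2Q)q_L - 60q_L.
Setting the follower's marginal profit to zero, 203 - 2q_D - 4q_L = 0, i.e. q_L = (203 - 2q_D)/4.
The leader anticipates this reaction. Substituting into P = 263 - 2Q gives P = 323/2 - q_D, so π_D = (323/2 - q_D)q_D - 65q_D.
Maximising: ∂π_D/∂q_D = 193/2 - 2q_D = 0, giving q_D = 193/4.
Then q_L = (203 - 2·(193/4))/4 = 213/8.

26.63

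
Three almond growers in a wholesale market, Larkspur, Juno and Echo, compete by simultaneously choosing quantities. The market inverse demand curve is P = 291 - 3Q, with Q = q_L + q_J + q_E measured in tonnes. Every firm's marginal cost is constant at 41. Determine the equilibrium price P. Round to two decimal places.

A representative firm's profit is π_i = q_i(291 - 3Q) - 41q_i.
Setting ∂π_i/∂q_i = 0 with rivals' quantities fixed: 250 - 6q_i - 3·Σ_{j≠i} q_j = 0.
By symmetry each firm produces the same amount; substituting Σ_{j≠i} q_j = 2q_i yields q_i = 250/12 = 125/6.
Total output Q = 125/2, so price P = 291 - 3·(125/2) = 207/2.

103.50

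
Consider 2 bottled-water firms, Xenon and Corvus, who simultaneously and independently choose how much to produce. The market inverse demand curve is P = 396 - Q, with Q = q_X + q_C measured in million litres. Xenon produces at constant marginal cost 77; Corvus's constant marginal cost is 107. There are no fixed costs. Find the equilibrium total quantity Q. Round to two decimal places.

202.67

Xenon's profit: π_X = (396 - Q)q_X - (77q_X). Setting ∂π_X/∂q_X = 0: 319 - 2q_X - (q_C) = 0.
Corvus's profit: π_C = (396 - Q)q_C - (107q_C). Setting ∂π_C/∂q_C = 0: 289 - 2q_C - (q_X) = 0.
Best responses: q_X = (319 - q_C)/2, q_C = (289 - q_X)/2.
Substituting one into the other gives q_X = 349/3 and q_C = 259/3.
Total output Q = 349/3 + 259/3 = 608/3.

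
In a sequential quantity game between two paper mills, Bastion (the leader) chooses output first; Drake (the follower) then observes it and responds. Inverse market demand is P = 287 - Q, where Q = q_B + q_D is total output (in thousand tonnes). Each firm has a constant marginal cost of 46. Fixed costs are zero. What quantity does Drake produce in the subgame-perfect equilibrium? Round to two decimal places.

60.25

The follower Drake best-responds to any q_B: π_D = (287 - Q)q_D - 46q_D.
Follower FOC: 241 - q_B - 2q_D = 0, so q_D(q_B) = (241 - q_B)/2.
The leader anticipates this reaction. Substituting into P = 287 - Q gives P = 333/2 - (1/2)q_B, so π_B = (333/2 - (1/2)q_B)q_B - 46q_B.
Maximising: ∂π_B/∂q_B = 241/2 - q_B = 0, giving q_B = 241/2.
Then q_D = (241 - 241/2)/2 = 241/4.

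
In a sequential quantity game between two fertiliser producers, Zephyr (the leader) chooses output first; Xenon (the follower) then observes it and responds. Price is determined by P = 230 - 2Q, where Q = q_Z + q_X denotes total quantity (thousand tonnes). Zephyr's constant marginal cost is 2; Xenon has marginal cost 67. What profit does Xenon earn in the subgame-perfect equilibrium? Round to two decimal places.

Solve by backward induction. Given q_Z, the follower Xenon maximises π_X = (230 - 2q_Z - 2q_X)q_X - 67q_X.
Follower FOC: 163 - 2q_Z - 4q_X = 0, so q_X(q_Z) = (163 - 2q_Z)/4.
The leader anticipates this reaction. Substituting into P = 230 - 2Q gives P = 297/2 - q_Z, so π_Z = (297/2 - q_Z)q_Z - 2q_Z.
The leader's first-order condition 293/2 - 2q_Z = 0 yields q_Z = 293/4.
Then q_X = (163 - 2·(293/4))/4 = 33/8.
Price P = 230 - 2·(619/8) = 301/4.
Xenon's profit: (301/4 - 67)·(33/8) = 1089/32.

34.03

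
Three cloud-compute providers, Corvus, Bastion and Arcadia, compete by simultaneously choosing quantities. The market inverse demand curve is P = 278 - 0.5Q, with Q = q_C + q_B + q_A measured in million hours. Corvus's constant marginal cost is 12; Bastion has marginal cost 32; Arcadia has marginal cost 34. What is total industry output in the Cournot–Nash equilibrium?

Corvus's profit: π_C = (278 - 0.5Q)q_C - (12q_C). Setting ∂π_C/∂q_C = 0: 266 - q_C - (1/2)(q_B + q_A) = 0.
Bastion's profit: π_B = (278 - 0.5Q)q_B - (32q_B). Setting ∂π_B/∂q_B = 0: 246 - q_B - (1/2)(q_C + q_A) = 0.
Arcadia's profit: π_A = (278 - 0.5Q)q_A - (34q_A). Setting ∂π_A/∂q_A = 0: 244 - q_A - (1/2)(q_C + q_B) = 0.
Adding the 3 first-order conditions: 756 − 2Q = 0, so Q = 378.
Back-substituting: q_C = (266 − 189)/(1/2) = 154, q_B = (246 − 189)/(1/2) = 114, q_A = (244 − 189)/(1/2) = 110.
Total output Q = 154 + 114 + 110 = 378.

378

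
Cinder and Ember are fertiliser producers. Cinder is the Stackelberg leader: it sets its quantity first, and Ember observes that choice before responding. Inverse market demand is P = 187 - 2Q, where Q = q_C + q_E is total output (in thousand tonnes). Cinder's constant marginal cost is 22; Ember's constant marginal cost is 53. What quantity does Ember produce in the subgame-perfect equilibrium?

The follower Ember best-responds to any q_C: π_E = (187 - 2Q)q_E - 53q_E.
Follower FOC: 134 - 2q_C - 4q_E = 0, so q_E(q_C) = (134 - 2q_C)/4.
Cinder substitutes q_E(q_C) into its own profit: π_C = q_C(187 - 2q_C - (134 - 2q_C)/2) - 22q_C = (120 - q_C)q_C - 22q_C.
The leader's first-order condition 98 - 2q_C = 0 yields q_C = 49.
Then q_E = (134 - 2·49)/4 = 9.

9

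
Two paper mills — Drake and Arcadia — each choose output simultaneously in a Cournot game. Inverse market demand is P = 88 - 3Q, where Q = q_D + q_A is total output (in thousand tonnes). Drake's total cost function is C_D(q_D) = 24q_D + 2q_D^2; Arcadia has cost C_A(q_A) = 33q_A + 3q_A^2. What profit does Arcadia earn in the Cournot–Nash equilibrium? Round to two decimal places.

Drake's profit: π_D = (88 - 3Q)q_D - (24q_D + 2q_D²). Setting ∂π_D/∂q_D = 0: 64 - 10q_D - 3(q_A) = 0.
Arcadia's profit: π_A = (88 - 3Q)q_A - (33q_A + 3q_A²). Setting ∂π_A/∂q_A = 0: 55 - 12q_A - 3(q_D) = 0.
So q_D = (64 - 3q_A)/10 and q_A = (55 - 3q_D)/12.
Substituting one into the other gives q_D = 201/37 and q_A = 358/111.
Price P = 88 - 3·(961/111) = 62.0270.
Arcadia's profit: 62.0270·(358/111) - 33·(358/111) - 3(358/111)² = 62.4125.

62.41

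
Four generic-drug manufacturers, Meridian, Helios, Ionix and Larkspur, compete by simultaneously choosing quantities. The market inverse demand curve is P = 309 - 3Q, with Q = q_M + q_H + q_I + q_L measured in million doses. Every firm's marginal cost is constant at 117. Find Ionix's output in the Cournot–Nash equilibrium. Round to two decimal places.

A representative firm's profit is π_i = q_i(309 - 3Q) - 117q_i.
Setting ∂π_i/∂q_i = 0 with rivals' quantities fixed: 192 - 6q_i - 3·Σ_{j≠i} q_j = 0.
By symmetry each firm produces the same amount; substituting Σ_{j≠i} q_j = 3q_i yields q_i = 192/15 = 64/5.

12.80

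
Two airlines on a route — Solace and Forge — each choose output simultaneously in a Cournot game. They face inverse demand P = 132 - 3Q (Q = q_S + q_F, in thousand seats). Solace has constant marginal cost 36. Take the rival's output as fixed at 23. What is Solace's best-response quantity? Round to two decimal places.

With the rival's output fixed at 23, Solace's profit is π_S = (132 - 3·23 - 3q_S)q_S - (36q_S) = (63 - 3q_S)q_S - (36q_S).
∂π_S/∂q_S = 27 - 6q_S = 0, so q_S = 9/2.

4.50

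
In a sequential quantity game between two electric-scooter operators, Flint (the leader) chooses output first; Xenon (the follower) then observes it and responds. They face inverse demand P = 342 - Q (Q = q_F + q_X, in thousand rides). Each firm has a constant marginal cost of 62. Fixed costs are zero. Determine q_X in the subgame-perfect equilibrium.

70

Solve by backward induction. Given q_F, the follower Xenon maximises π_X = (342 - q_F - q_X)q_X - 62q_X.
Follower FOC: 280 - q_F - 2q_X = 0, so q_X(q_F) = (280 - q_F)/2.
Flint substitutes q_X(q_F) into its own profit: π_F = q_F(342 - q_F - (280 - q_F)/2) - 62q_F = (202 - (1/2)q_F)q_F - 62q_F.
The leader's first-order condition 140 - q_F = 0 yields q_F = 140.
Then q_X = (280 - 140)/2 = 70.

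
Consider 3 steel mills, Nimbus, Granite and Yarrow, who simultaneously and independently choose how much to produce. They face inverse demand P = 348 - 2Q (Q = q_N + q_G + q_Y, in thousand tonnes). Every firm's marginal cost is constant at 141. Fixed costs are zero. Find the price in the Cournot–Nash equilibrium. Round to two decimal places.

192.75

A representative firm's profit is π_i = q_i(348 - 2Q) - 141q_i.
First-order condition (treating rivals' output as given): 207 - 4q_i - 2·Σ_{j≠i} q_j = 0.
With identical firms every q_j equals q_i, so Σ_{j≠i} q_j = 2q_i and 207 = 8q_i, giving q_i = 207/8.
Total output Q = 621/8, so price P = 348 - 2·(621/8) = 771/4.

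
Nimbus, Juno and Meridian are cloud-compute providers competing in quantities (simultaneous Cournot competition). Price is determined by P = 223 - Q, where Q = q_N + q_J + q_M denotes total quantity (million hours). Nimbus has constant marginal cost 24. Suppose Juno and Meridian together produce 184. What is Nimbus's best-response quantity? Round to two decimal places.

With rivals' combined output fixed at 184, Nimbus's profit is π_N = (223 - 184 - q_N)q_N - (24q_N) = (39 - q_N)q_N - (24q_N).
∂π_N/∂q_N = 15 - 2q_N = 0, so q_N = 15/2.

7.50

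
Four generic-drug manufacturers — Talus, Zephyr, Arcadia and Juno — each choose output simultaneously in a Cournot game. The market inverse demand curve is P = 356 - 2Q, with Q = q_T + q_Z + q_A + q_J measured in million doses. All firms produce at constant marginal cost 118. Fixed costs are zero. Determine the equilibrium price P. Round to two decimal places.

Each firm earns π_i = (356 - 2Q)q_i - 118q_i.
Setting ∂π_i/∂q_i = 0 with rivals' quantities fixed: 238 - 4q_i - 2·Σ_{j≠i} q_j = 0.
By symmetry each firm produces the same amount; substituting Σ_{j≠i} q_j = 3q_i yields q_i = 238/10 = 119/5.
Total output Q = 476/5, so price P = 356 - 2·(476/5) = 828/5.

165.60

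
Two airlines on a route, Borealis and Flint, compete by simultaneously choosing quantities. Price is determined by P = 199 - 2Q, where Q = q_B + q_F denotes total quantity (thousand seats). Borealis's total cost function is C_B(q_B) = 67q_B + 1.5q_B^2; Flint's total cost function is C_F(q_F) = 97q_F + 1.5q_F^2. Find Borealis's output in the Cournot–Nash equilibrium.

Borealis's profit: π_B = (199 - 2Q)q_B - (67q_B + (3/2)q_B²). Setting ∂π_B/∂q_B = 0: 132 - 7q_B - 2(q_F) = 0.
Flint's first-order condition: 102 - 7q_F - 2(q_B) = 0.
So q_B = (132 - 2q_F)/7 and q_F = (102 - 2q_B)/7.
Solving the pair: q_B = 16, q_F = 10.

16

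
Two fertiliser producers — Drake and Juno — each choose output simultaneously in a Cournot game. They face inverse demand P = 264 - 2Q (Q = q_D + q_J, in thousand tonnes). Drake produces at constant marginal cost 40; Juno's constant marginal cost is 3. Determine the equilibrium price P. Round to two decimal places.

Drake's profit: π_D = (264 - 2Q)q_D - (40q_D). Setting ∂π_D/∂q_D = 0: 224 - 4q_D - 2(q_J) = 0.
Juno's profit: π_J = (264 - 2Q)q_J - (3q_J). Setting ∂π_J/∂q_J = 0: 261 - 4q_J - 2(q_D) = 0.
Rearranging gives the reaction functions q_D = (224 - 2q_J)/4 and q_J = (261 - 2q_D)/4.
Substituting one into the other gives q_D = 187/6 and q_J = 149/3.
Total output Q = 485/6, so price P = 264 - 2·(485/6) = 307/3.

102.33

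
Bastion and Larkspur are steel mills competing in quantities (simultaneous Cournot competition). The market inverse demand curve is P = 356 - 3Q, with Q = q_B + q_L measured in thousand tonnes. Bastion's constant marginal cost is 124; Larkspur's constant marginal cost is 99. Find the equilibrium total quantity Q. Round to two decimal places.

54.33

Bastion's profit: π_B = (356 - 3Q)q_B - (124q_B). Setting ∂π_B/∂q_B = 0: 232 - 6q_B - 3(q_L) = 0.
Larkspur's profit: π_L = (356 - 3Q)q_L - (99q_L). Setting ∂π_L/∂q_L = 0: 257 - 6q_L - 3(q_B) = 0.
Best responses: q_B = (232 - 3q_L)/6, q_L = (257 - 3q_B)/6.
Substituting one into the other gives q_B = 23 and q_L = 94/3.
Total output Q = 23 + 94/3 = 163/3.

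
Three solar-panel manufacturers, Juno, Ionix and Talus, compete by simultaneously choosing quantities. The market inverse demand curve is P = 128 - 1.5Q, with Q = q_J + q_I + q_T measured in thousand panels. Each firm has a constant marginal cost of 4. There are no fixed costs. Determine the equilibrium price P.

35

A representative firm's profit is π_i = q_i(128 - 1.5Q) - 4q_i.
Setting ∂π_i/∂q_i = 0 with rivals' quantities fixed: 124 - 3q_i - (3/2)·Σ_{j≠i} q_j = 0.
By symmetry each firm produces the same amount; substituting Σ_{j≠i} q_j = 2q_i yields q_i = 124/6 = 62/3.
Total output Q = 62, so price P = 128 - (3/2)·62 = 35.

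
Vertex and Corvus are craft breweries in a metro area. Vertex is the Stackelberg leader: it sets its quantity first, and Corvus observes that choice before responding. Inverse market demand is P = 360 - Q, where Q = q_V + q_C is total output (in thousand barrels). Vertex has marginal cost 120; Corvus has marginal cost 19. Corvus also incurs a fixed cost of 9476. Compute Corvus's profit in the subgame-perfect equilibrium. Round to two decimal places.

The follower Corvus best-responds to any q_V: π_C = (360 - Q)q_C - 19q_C.
Follower FOC: 341 - q_V - 2q_C = 0, so q_C(q_V) = (341 - q_V)/2.
Vertex substitutes q_C(q_V) into its own profit: π_V = q_V(360 - q_V - (341 - q_V)/2) - 120q_V = (379/2 - (1/2)q_V)q_V - 120q_V.
Leader FOC: 139/2 - q_V = 0, so q_V = 139/2.
Then q_C = (341 - 139/2)/2 = 543/4.
Price P = 360 - 821/4 = 619/4.
Corvus's profit: (619/4 - 19)·(543/4) - 9476 = 8952.0625.

8952.06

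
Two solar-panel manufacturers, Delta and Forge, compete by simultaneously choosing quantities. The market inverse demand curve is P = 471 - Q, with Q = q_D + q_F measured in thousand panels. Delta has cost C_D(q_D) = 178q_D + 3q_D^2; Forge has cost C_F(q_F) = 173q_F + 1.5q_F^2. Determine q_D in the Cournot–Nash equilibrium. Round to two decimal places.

Delta's profit: π_D = (471 - Q)q_D - (178q_D + 3q_D²). Setting ∂π_D/∂q_D = 0: 293 - 8q_D - (q_F) = 0.
Forge's first-order condition: 298 - 5q_F - (q_D) = 0.
Best responses: q_D = (293 - q_F)/8, q_F = (298 - q_D)/5.
Substituting one into the other gives q_D = 389/13 and q_F = 697/13.

29.92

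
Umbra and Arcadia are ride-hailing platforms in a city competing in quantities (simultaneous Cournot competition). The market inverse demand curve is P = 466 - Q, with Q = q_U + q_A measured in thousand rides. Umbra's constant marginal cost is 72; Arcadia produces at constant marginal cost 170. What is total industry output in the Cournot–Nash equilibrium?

230

Umbra's profit: π_U = (466 - Q)q_U - (72q_U). Setting ∂π_U/∂q_U = 0: 394 - 2q_U - (q_A) = 0.
Arcadia's first-order condition: 296 - 2q_A - (q_U) = 0.
Rearranging gives the reaction functions q_U = (394 - q_A)/2 and q_A = (296 - q_U)/2.
Solving the pair: q_U = 164, q_A = 66.
Total output Q = 164 + 66 = 230.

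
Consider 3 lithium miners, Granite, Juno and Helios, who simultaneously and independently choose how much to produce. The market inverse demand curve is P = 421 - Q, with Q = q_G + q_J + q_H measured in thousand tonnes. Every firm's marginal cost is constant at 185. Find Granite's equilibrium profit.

3481

A representative firm's profit is π_i = q_i(421 - Q) - 185q_i.
First-order condition (treating rivals' output as given): 236 - 2q_i - Σ_{j≠i} q_j = 0.
By symmetry each firm produces the same amount; substituting Σ_{j≠i} q_j = 2q_i yields q_i = 236/4 = 59.
Price P = 421 - 177 = 244.
Granite's profit: (244 - 185)·59 = 3481.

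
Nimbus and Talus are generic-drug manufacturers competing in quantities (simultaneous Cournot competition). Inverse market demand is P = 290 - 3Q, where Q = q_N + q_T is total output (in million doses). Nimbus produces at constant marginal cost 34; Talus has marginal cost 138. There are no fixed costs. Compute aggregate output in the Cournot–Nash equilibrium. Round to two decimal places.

45.33

Nimbus's profit: π_N = (290 - 3Q)q_N - (34q_N). Setting ∂π_N/∂q_N = 0: 256 - 6q_N - 3(q_T) = 0.
Talus's profit: π_T = (290 - 3Q)q_T - (138q_T). Setting ∂π_T/∂q_T = 0: 152 - 6q_T - 3(q_N) = 0.
So q_N = (256 - 3q_T)/6 and q_T = (152 - 3q_N)/6.
Substituting one into the other gives q_N = 40 and q_T = 16/3.
Total output Q = 40 + 16/3 = 136/3.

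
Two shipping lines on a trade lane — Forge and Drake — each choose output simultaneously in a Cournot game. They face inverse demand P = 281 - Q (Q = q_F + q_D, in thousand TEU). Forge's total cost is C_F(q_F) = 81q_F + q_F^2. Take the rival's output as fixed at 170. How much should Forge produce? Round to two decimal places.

7.50

With the rival's output fixed at 170, Forge's profit is π_F = (281 - 170 - q_F)q_F - (81q_F + q_F²) = (111 - q_F)q_F - (81q_F + q_F²).
∂π_F/∂q_F = 30 - 4q_F = 0, so q_F = 15/2.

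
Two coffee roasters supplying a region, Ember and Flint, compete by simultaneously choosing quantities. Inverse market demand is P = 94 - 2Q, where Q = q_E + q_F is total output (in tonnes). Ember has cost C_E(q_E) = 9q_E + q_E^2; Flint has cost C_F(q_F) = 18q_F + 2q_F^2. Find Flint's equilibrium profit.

169

Ember's profit: π_E = (94 - 2Q)q_E - (9q_E + q_E²). Setting ∂π_E/∂q_E = 0: 85 - 6q_E - 2(q_F) = 0.
Flint's first-order condition: 76 - 8q_F - 2(q_E) = 0.
So q_E = (85 - 2q_F)/6 and q_F = (76 - 2q_E)/8.
Solving the pair: q_E = 12, q_F = 13/2.
Price P = 94 - 2·(37/2) = 57.
Flint's profit: 57·(13/2) - 18·(13/2) - 2(13/2)² = 169.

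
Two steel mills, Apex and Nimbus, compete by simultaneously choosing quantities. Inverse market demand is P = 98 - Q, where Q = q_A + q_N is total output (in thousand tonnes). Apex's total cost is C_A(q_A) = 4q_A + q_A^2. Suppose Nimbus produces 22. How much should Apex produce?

With the rival's output fixed at 22, Apex's profit is π_A = (98 - 22 - q_A)q_A - (4q_A + q_A²) = (76 - q_A)q_A - (4q_A + q_A²).
∂π_A/∂q_A = 72 - 4q_A = 0, so q_A = 18.

18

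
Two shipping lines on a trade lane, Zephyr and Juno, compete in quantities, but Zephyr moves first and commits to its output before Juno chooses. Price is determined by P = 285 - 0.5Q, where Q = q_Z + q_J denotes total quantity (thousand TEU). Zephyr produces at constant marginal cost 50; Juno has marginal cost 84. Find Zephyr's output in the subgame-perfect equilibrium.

Solve by backward induction. Given q_Z, the follower Juno maximises π_J = (285 - (1/2)q_Z - (1/2)q_J)q_J - 84q_J.
Setting the follower's marginal profit to zero, 201 - (1/2)q_Z - q_J = 0, i.e. q_J = (201 - (1/2)q_Z).
Zephyr substitutes q_J(q_Z) into its own profit: π_Z = q_Z(285 - (1/2)q_Z - (201 - (1/2)q_Z)/2) - 50q_Z = (369/2 - (1/4)q_Z)q_Z - 50q_Z.
Maximising: ∂π_Z/∂q_Z = 269/2 - (1/2)q_Z = 0, giving q_Z = 269.
Then q_J = (201 - (1/2)·269) = 133/2.

269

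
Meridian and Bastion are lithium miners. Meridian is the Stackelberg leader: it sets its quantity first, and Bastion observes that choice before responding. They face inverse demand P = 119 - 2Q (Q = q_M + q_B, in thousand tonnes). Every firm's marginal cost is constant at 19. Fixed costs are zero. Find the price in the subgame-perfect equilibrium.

44

The follower Bastion best-responds to any q_M: π_B = (119 - 2Q)q_B - 19q_B.
∂π_B/∂q_B = 100 - 2q_M - 4q_B = 0 gives the reaction function q_B = (100 - 2q_M)/4.
The leader anticipates this reaction. Substituting into P = 119 - 2Q gives P = 69 - q_M, so π_M = (69 - q_M)q_M - 19q_M.
Leader FOC: 50 - 2q_M = 0, so q_M = 25.
Then q_B = (100 - 2·25)/4 = 25/2.
Total output Q = 75/2, so price P = 119 - 2·(75/2) = 44.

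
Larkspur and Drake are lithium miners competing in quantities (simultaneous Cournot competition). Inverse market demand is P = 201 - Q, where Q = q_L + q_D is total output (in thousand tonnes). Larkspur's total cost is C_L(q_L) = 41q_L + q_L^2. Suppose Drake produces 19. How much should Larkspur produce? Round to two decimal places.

35.25

With the rival's output fixed at 19, Larkspur's profit is π_L = (201 - 19 - q_L)q_L - (41q_L + q_L²) = (182 - q_L)q_L - (41q_L + q_L²).
∂π_L/∂q_L = 141 - 4q_L = 0, so q_L = 141/4.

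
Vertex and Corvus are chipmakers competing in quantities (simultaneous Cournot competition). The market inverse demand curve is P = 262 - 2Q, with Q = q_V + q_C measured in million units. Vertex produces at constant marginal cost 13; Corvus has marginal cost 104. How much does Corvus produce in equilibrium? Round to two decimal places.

Vertex's profit: π_V = (262 - 2Q)q_V - (13q_V). Setting ∂π_V/∂q_V = 0: 249 - 4q_V - 2(q_C) = 0.
Corvus's first-order condition: 158 - 4q_C - 2(q_V) = 0.
Rearranging gives the reaction functions q_V = (249 - 2q_C)/4 and q_C = (158 - 2q_V)/4.
Substituting one into the other gives q_V = 170/3 and q_C = 67/6.

11.17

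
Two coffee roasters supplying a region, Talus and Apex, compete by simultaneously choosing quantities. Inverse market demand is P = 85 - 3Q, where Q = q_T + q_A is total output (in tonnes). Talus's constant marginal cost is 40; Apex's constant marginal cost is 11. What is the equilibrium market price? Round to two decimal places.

45.33

Talus's profit: π_T = (85 - 3Q)q_T - (40q_T). Setting ∂π_T/∂q_T = 0: 45 - 6q_T - 3(q_A) = 0.
Apex's profit: π_A = (85 - 3Q)q_A - (11q_A). Setting ∂π_A/∂q_A = 0: 74 - 6q_A - 3(q_T) = 0.
Rearranging gives the reaction functions q_T = (45 - 3q_A)/6 and q_A = (74 - 3q_T)/6.
Substituting one into the other gives q_T = 16/9 and q_A = 103/9.
Total output Q = 119/9, so price P = 85 - 3·(119/9) = 136/3.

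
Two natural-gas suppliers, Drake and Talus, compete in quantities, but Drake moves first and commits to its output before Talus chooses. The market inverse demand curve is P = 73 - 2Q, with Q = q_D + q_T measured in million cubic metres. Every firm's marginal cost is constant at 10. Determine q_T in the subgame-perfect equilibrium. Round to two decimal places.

7.88

The follower Talus best-responds to any q_D: π_T = (73 - 2Q)q_T - 10q_T.
∂π_T/∂q_T = 63 - 2q_D - 4q_T = 0 gives the reaction function q_T = (63 - 2q_D)/4.
The leader anticipates this reaction. Substituting into P = 73 - 2Q gives P = 83/2 - q_D, so π_D = (83/2 - q_D)q_D - 10q_D.
Leader FOC: 63/2 - 2q_D = 0, so q_D = 63/4.
Then q_T = (63 - 2·(63/4))/4 = 63/8.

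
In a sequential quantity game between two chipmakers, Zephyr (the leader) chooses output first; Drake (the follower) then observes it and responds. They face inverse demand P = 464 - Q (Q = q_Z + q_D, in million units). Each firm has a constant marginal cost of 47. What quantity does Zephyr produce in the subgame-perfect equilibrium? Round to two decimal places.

208.50

Solve by backward induction. Given q_Z, the follower Drake maximises π_D = (464 - q_Z - q_D)q_D - 47q_D.
Setting the follower's marginal profit to zero, 417 - q_Z - 2q_D = 0, i.e. q_D = (417 - q_Z)/2.
The leader anticipates this reaction. Substituting into P = 464 - Q gives P = 511/2 - (1/2)q_Z, so π_Z = (511/2 - (1/2)q_Z)q_Z - 47q_Z.
The leader's first-order condition 417/2 - q_Z = 0 yields q_Z = 417/2.
Then q_D = (417 - 417/2)/2 = 417/4.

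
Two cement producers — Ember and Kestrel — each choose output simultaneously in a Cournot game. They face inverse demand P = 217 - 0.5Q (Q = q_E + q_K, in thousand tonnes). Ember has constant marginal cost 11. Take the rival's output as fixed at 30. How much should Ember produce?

With the rival's output fixed at 30, Ember's profit is π_E = (217 - (1/2)·30 - (1/2)q_E)q_E - (11q_E) = (202 - (1/2)q_E)q_E - (11q_E).
∂π_E/∂q_E = 191 - q_E = 0, so q_E = 191.

191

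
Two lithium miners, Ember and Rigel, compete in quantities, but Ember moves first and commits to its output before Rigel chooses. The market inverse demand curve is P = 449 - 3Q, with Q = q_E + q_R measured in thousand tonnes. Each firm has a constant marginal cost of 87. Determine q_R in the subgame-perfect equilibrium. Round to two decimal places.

30.17

The follower Rigel best-responds to any q_E: π_R = (449 - 3Q)q_R - 87q_R.
Follower FOC: 362 - 3q_E - 6q_R = 0, so q_R(q_E) = (362 - 3q_E)/6.
Ember substitutes q_R(q_E) into its own profit: π_E = q_E(449 - 3q_E - (362 - 3q_E)/2) - 87q_E = (268 - (3/2)q_E)q_E - 87q_E.
Maximising: ∂π_E/∂q_E = 181 - 3q_E = 0, giving q_E = 181/3.
Then q_R = (362 - 3·(181/3))/6 = 181/6.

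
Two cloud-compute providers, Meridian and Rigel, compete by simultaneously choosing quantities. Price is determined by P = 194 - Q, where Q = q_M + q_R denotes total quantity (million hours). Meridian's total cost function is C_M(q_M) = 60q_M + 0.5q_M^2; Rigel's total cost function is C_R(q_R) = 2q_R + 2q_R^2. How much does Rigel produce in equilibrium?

26

Meridian's profit: π_M = (194 - Q)q_M - (60q_M + (1/2)q_M²). Setting ∂π_M/∂q_M = 0: 134 - 3q_M - (q_R) = 0.
Rigel's profit: π_R = (194 - Q)q_R - (2q_R + 2q_R²). Setting ∂π_R/∂q_R = 0: 192 - 6q_R - (q_M) = 0.
Rearranging gives the reaction functions q_M = (134 - q_R)/3 and q_R = (192 - q_M)/6.
Solving the pair: q_M = 36, q_R = 26.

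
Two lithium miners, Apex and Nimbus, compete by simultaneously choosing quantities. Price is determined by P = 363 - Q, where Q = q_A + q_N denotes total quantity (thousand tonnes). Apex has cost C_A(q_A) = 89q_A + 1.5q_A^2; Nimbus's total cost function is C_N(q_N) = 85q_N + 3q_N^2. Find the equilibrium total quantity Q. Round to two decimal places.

Apex's profit: π_A = (363 - Q)q_A - (89q_A + (3/2)q_A²). Setting ∂π_A/∂q_A = 0: 274 - 5q_A - (q_N) = 0.
Nimbus's first-order condition: 278 - 8q_N - (q_A) = 0.
Best responses: q_A = (274 - q_N)/5, q_N = (278 - q_A)/8.
Solving the pair: q_A = 638/13, q_N = 372/13.
Total output Q = 638/13 + 372/13 = 1010/13.

77.69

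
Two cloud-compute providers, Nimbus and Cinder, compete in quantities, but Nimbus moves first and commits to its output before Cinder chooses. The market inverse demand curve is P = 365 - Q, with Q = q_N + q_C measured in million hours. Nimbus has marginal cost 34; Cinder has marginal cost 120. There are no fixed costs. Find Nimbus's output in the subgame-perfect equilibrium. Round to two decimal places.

Solve by backward induction. Given q_N, the follower Cinder maximises π_C = (365 - q_N - q_C)q_C - 120q_C.
Follower FOC: 245 - q_N - 2q_C = 0, so q_C(q_N) = (245 - q_N)/2.
Nimbus substitutes q_C(q_N) into its own profit: π_N = q_N(365 - q_N - (245 - q_N)/2) - 34q_N = (485/2 - (1/2)q_N)q_N - 34q_N.
Leader FOC: 417/2 - q_N = 0, so q_N = 417/2.
Then q_C = (245 - 417/2)/2 = 73/4.

208.50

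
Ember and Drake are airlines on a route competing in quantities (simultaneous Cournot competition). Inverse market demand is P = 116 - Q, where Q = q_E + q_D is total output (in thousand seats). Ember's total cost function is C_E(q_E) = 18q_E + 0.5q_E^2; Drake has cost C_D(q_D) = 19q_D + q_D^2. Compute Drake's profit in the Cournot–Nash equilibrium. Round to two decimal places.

615.69

Ember's profit: π_E = (116 - Q)q_E - (18q_E + (1/2)q_E²). Setting ∂π_E/∂q_E = 0: 98 - 3q_E - (q_D) = 0.
Drake's first-order condition: 97 - 4q_D - (q_E) = 0.
So q_E = (98 - q_D)/3 and q_D = (97 - q_E)/4.
Substituting one into the other gives q_E = 295/11 and q_D = 193/11.
Price P = 116 - 488/11 = 788/11.
Drake's profit: (788/11)·(193/11) - 19·(193/11) - (193/11)² = 615.6860.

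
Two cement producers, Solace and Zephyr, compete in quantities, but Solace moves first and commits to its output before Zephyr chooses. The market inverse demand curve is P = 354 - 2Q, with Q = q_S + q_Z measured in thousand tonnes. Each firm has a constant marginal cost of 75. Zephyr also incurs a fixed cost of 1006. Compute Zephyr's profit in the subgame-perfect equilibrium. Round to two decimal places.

1426.53

Solve by backward induction. Given q_S, the follower Zephyr maximises π_Z = (354 - 2q_S - 2q_Z)q_Z - 75q_Z.
Setting the follower's marginal profit to zero, 279 - 2q_S - 4q_Z = 0, i.e. q_Z = (279 - 2q_S)/4.
The leader anticipates this reaction. Substituting into P = 354 - 2Q gives P = 429/2 - q_S, so π_S = (429/2 - q_S)q_S - 75q_S.
The leader's first-order condition 279/2 - 2q_S = 0 yields q_S = 279/4.
Then q_Z = (279 - 2·(279/4))/4 = 279/8.
Price P = 354 - 2·(837/8) = 579/4.
Zephyr's profit: (579/4 - 75)·(279/8) - 1006 = 1426.5313.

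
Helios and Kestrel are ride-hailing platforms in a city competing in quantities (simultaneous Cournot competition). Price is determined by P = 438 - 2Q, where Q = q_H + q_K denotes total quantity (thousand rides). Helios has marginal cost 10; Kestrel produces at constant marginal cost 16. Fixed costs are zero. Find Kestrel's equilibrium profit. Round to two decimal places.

9614.22

Helios's profit: π_H = (438 - 2Q)q_H - (10q_H). Setting ∂π_H/∂q_H = 0: 428 - 4q_H - 2(q_K) = 0.
Kestrel's first-order condition: 422 - 4q_K - 2(q_H) = 0.
Rearranging gives the reaction functions q_H = (428 - 2q_K)/4 and q_K = (422 - 2q_H)/4.
Substituting one into the other gives q_H = 217/3 and q_K = 208/3.
Price P = 438 - 2·(425/3) = 464/3.
Kestrel's profit: (464/3 - 16)·(208/3) = 9614.2222.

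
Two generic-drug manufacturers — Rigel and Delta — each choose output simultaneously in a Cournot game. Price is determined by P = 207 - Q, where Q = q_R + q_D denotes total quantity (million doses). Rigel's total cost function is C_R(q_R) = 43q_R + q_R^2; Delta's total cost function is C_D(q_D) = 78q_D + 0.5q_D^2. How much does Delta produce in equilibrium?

32

Rigel's profit: π_R = (207 - Q)q_R - (43q_R + q_R²). Setting ∂π_R/∂q_R = 0: 164 - 4q_R - (q_D) = 0.
Delta's first-order condition: 129 - 3q_D - (q_R) = 0.
Rearranging gives the reaction functions q_R = (164 - q_D)/4 and q_D = (129 - q_R)/3.
Solving the pair: q_R = 33, q_D = 32.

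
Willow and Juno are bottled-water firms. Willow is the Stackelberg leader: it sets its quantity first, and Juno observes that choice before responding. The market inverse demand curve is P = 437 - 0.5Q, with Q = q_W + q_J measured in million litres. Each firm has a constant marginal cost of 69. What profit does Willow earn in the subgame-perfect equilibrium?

33856

Solve by backward induction. Given q_W, the follower Juno maximises π_J = (437 - (1/2)q_W - (1/2)q_J)q_J - 69q_J.
Setting the follower's marginal profit to zero, 368 - (1/2)q_W - q_J = 0, i.e. q_J = (368 - (1/2)q_W).
The leader anticipates this reaction. Substituting into P = 437 - 0.5Q gives P = 253 - (1/4)q_W, so π_W = (253 - (1/4)q_W)q_W - 69q_W.
Leader FOC: 184 - (1/2)q_W = 0, so q_W = 368.
Then q_J = (368 - (1/2)·368) = 184.
Price P = 437 - (1/2)·552 = 161.
Willow's profit: (161 - 69)·368 = 33856.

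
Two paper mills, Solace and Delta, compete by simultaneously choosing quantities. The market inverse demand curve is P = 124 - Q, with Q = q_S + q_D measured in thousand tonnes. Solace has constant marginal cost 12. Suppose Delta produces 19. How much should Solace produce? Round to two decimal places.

With the rival's output fixed at 19, Solace's profit is π_S = (124 - 19 - q_S)q_S - (12q_S) = (105 - q_S)q_S - (12q_S).
∂π_S/∂q_S = 93 - 2q_S = 0, so q_S = 93/2.

46.50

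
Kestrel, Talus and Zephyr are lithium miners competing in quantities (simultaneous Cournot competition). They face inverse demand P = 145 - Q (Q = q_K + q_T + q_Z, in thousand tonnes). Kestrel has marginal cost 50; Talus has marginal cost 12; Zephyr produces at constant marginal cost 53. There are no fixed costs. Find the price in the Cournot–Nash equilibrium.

65

Kestrel's profit: π_K = (145 - Q)q_K - (50q_K). Setting ∂π_K/∂q_K = 0: 95 - 2q_K - (q_T + q_Z) = 0.
Talus's first-order condition: 133 - 2q_T - (q_K + q_Z) = 0.
Zephyr's profit: π_Z = (145 - Q)q_Z - (53q_Z). Setting ∂π_Z/∂q_Z = 0: 92 - 2q_Z - (q_K + q_T) = 0.
Summing all 3 equations gives 320 − 4Q = 0, hence Q = 80.
Back-substituting: q_K = (95 − 80) = 15, q_T = (133 − 80) = 53, q_Z = (92 − 80) = 12.
Total output Q = 80, so price P = 145 - 80 = 65.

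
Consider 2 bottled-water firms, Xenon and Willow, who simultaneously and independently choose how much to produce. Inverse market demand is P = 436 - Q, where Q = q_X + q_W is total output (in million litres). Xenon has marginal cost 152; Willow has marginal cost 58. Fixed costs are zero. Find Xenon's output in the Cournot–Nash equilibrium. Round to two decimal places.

63.33

Xenon's profit: π_X = (436 - Q)q_X - (152q_X). Setting ∂π_X/∂q_X = 0: 284 - 2q_X - (q_W) = 0.
Willow's profit: π_W = (436 - Q)q_W - (58q_W). Setting ∂π_W/∂q_W = 0: 378 - 2q_W - (q_X) = 0.
So q_X = (284 - q_W)/2 and q_W = (378 - q_X)/2.
Solving the pair: q_X = 190/3, q_W = 472/3.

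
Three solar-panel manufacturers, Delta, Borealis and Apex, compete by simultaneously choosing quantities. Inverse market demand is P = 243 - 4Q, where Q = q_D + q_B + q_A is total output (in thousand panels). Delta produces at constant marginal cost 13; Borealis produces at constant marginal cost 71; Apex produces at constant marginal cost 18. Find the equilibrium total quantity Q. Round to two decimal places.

39.19

Delta's profit: π_D = (243 - 4Q)q_D - (13q_D). Setting ∂π_D/∂q_D = 0: 230 - 8q_D - 4(q_B + q_A) = 0.
Borealis's first-order condition: 172 - 8q_B - 4(q_D + q_A) = 0.
Apex's first-order condition: 225 - 8q_A - 4(q_D + q_B) = 0.
Adding the 3 conditions: 627 − 8Q − 8Q = 0, i.e. Q = 627/16.
Back-substituting: q_D = (230 − 627/4)/4 = 293/16, q_B = (172 − 627/4)/4 = 61/16, q_A = (225 − 627/4)/4 = 273/16.
Total output Q = 293/16 + 61/16 + 273/16 = 627/16.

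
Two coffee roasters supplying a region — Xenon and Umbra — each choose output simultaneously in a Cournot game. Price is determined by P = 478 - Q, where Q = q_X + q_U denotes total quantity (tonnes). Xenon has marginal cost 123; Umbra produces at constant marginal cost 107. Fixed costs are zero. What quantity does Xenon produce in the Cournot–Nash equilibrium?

113

Xenon's profit: π_X = (478 - Q)q_X - (123q_X). Setting ∂π_X/∂q_X = 0: 355 - 2q_X - (q_U) = 0.
Umbra's profit: π_U = (478 - Q)q_U - (107q_U). Setting ∂π_U/∂q_U = 0: 371 - 2q_U - (q_X) = 0.
Best responses: q_X = (355 - q_U)/2, q_U = (371 - q_X)/2.
Solving the pair: q_X = 113, q_U = 129.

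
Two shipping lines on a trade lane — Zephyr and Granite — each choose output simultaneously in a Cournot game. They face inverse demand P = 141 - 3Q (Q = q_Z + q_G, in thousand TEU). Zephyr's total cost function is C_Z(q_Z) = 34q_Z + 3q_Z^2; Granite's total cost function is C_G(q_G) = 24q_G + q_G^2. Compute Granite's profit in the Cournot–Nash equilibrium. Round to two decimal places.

619.84

Zephyr's profit: π_Z = (141 - 3Q)q_Z - (34q_Z + 3q_Z²). Setting ∂π_Z/∂q_Z = 0: 107 - 12q_Z - 3(q_G) = 0.
Granite's first-order condition: 117 - 8q_G - 3(q_Z) = 0.
So q_Z = (107 - 3q_G)/12 and q_G = (117 - 3q_Z)/8.
Solving the pair: q_Z = 505/87, q_G = 361/29.
Price P = 141 - 3·(1588/87) = 86.2414.
Granite's profit: 86.2414·(361/29) - 24·(361/29) - (361/29)² = 619.8383.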